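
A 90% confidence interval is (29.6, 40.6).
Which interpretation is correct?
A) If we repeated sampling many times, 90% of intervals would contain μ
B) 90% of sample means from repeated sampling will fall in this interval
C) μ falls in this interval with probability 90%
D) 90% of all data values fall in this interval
A

A) Correct — this is the frequentist long-run coverage interpretation.
B) Wrong — coverage applies to intervals containing μ, not to future x̄ values.
C) Wrong — μ is fixed; the randomness lives in the interval, not in μ.
D) Wrong — a CI is about the parameter μ, not individual data values.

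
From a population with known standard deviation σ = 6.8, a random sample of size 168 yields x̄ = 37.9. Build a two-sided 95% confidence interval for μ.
(36.87, 38.93)

z-interval (σ known):
z* = 1.960 for 95% confidence

Margin of error = z* · σ/√n = 1.960 · 6.8/√168 = 1.03

CI: (37.9 - 1.03, 37.9 + 1.03) = (36.87, 38.93)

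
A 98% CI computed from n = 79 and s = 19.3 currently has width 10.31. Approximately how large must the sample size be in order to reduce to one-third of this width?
n ≈ 711

CI width ∝ 1/√n
To reduce width by factor 3, need √n to grow by 3 → need 3² = 9 times as many samples.

Current: n = 79, width = 10.31
New: n = 711, width ≈ 3.38

Width reduced by factor of 10.31/3.38 = 3.05.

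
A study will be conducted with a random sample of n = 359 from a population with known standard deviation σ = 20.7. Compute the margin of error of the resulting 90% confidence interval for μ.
Margin of error = 1.80

Margin of error = z* · σ/√n
= 1.645 · 20.7/√359
= 1.645 · 20.7/18.9473
= 1.80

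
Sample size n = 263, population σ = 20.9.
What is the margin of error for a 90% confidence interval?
Margin of error = 2.12

Margin of error = z* · σ/√n
= 1.645 · 20.9/√263
= 1.645 · 20.9/16.2173
= 2.12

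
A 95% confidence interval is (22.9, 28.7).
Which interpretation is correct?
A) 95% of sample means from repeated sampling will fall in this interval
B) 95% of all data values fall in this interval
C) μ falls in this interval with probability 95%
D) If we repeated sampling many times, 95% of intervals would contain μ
D

A) Wrong — coverage applies to intervals containing μ, not to future x̄ values.
B) Wrong — a CI is about the parameter μ, not individual data values.
C) Wrong — μ is fixed; the randomness lives in the interval, not in μ.
D) Correct — this is the frequentist long-run coverage interpretation.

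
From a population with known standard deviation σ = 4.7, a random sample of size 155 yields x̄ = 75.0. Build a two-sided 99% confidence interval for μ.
(74.03, 75.97)

z-interval (σ known):
z* = 2.576 for 99% confidence

Margin of error = z* · σ/√n = 2.576 · 4.7/√155 = 0.97

CI: (75.0 - 0.97, 75.0 + 0.97) = (74.03, 75.97)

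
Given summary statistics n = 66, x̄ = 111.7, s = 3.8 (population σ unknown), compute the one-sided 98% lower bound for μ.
μ ≥ 110.72

Lower bound (one-sided):
t* = 2.096 (one-sided for 98%)
Lower bound = x̄ - t* · s/√n = 111.7 - 2.096 · 3.8/√66 = 110.72

We are 98% confident that μ ≥ 110.72.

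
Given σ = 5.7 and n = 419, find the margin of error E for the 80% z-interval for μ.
Margin of error = 0.36

Margin of error = z* · σ/√n
= 1.282 · 5.7/√419
= 1.282 · 5.7/20.4695
= 0.36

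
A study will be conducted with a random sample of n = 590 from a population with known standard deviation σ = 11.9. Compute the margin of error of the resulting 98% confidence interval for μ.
Margin of error = 1.14

Margin of error = z* · σ/√n
= 2.326 · 11.9/√590
= 2.326 · 11.9/24.2899
= 1.14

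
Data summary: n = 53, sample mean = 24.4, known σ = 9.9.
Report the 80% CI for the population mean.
(22.66, 26.14)

z-interval (σ known):
z* = 1.282 for 80% confidence

Margin of error = z* · σ/√n = 1.282 · 9.9/√53 = 1.74

CI: (24.4 - 1.74, 24.4 + 1.74) = (22.66, 26.14)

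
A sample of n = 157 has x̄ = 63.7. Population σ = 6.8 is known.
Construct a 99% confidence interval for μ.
(62.30, 65.10)

z-interval (σ known):
z* = 2.576 for 99% confidence

Margin of error = z* · σ/√n = 2.576 · 6.8/√157 = 1.40

CI: (63.7 - 1.40, 63.7 + 1.40) = (62.30, 65.10)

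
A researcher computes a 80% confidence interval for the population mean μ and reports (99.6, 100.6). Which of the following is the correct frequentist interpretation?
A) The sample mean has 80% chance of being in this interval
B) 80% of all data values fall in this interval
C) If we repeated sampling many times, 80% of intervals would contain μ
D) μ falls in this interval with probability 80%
C

A) Wrong — x̄ is observed and sits in the interval by construction.
B) Wrong — a CI is about the parameter μ, not individual data values.
C) Correct — this is the frequentist long-run coverage interpretation.
D) Wrong — μ is fixed; the randomness lives in the interval, not in μ.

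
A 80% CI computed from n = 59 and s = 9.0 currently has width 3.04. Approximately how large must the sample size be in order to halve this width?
n ≈ 236

CI width ∝ 1/√n
To reduce width by factor 2, need √n to grow by 2 → need 2² = 4 times as many samples.

Current: n = 59, width = 3.04
New: n = 236, width ≈ 1.51

Width reduced by factor of 3.04/1.51 = 2.01.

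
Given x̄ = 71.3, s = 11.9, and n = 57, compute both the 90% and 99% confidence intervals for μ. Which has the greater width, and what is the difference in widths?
99% CI is wider by 3.14

df = 56
90% CI: t* = 1.673, (68.66, 73.94), width = 2 · t* · s/√n = 5.27
99% CI: t* = 2.667, (67.10, 75.50), width = 2 · t* · s/√n = 8.41

The 99% CI is wider by 8.41 - 5.27 = 3.14.
Higher confidence requires a wider interval.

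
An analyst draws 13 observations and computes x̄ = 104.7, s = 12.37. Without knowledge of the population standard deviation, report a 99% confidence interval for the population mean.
(94.22, 115.18)

t-interval (σ unknown):
df = n - 1 = 12
t* = 3.055 for 99% confidence

Margin of error = t* · s/√n = 3.055 · 12.37/√13 = 10.48

CI: (94.22, 115.18)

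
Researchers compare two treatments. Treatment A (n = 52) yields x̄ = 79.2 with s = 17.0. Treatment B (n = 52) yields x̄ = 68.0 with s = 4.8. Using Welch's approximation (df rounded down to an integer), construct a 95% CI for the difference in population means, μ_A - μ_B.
(6.30, 16.10)

Difference: x̄₁ - x̄₂ = 11.20
SE = √(s₁²/n₁ + s₂²/n₂) = √(17.0²/52 + 4.8²/52) = 2.4496
df = 59.08 → 59 (Welch–Satterthwaite, rounded down)
t* = 2.001

CI: 11.20 ± 2.001 · 2.4496 = 11.20 ± 4.90 = (6.30, 16.10)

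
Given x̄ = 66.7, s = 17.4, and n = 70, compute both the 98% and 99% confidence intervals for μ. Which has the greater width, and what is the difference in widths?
99% CI is wider by 1.11

df = 69
98% CI: t* = 2.382, (61.75, 71.65), width = 2 · t* · s/√n = 9.91
99% CI: t* = 2.649, (61.19, 72.21), width = 2 · t* · s/√n = 11.02

The 99% CI is wider by 11.02 - 9.91 = 1.11.
Higher confidence requires a wider interval.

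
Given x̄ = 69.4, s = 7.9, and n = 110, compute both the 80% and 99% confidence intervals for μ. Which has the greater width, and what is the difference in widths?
99% CI is wider by 2.01

df = 109
80% CI: t* = 1.289, (68.43, 70.37), width = 2 · t* · s/√n = 1.94
99% CI: t* = 2.622, (67.43, 71.37), width = 2 · t* · s/√n = 3.95

The 99% CI is wider by 3.95 - 1.94 = 2.01.
Higher confidence requires a wider interval.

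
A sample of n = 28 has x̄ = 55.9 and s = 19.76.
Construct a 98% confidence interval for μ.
(46.67, 65.13)

t-interval (σ unknown):
df = n - 1 = 27
t* = 2.473 for 98% confidence

Margin of error = t* · s/√n = 2.473 · 19.76/√28 = 9.23

CI: (46.67, 65.13)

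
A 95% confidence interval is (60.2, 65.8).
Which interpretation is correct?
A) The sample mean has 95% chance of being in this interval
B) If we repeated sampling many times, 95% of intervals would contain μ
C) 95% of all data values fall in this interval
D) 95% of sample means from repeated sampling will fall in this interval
B

A) Wrong — x̄ is observed and sits in the interval by construction.
B) Correct — this is the frequentist long-run coverage interpretation.
C) Wrong — a CI is about the parameter μ, not individual data values.
D) Wrong — coverage applies to intervals containing μ, not to future x̄ values.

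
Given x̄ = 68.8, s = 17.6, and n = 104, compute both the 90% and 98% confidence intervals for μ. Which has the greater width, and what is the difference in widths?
98% CI is wider by 2.43

df = 103
90% CI: t* = 1.660, (65.94, 71.66), width = 2 · t* · s/√n = 5.73
98% CI: t* = 2.363, (64.72, 72.88), width = 2 · t* · s/√n = 8.16

The 98% CI is wider by 8.16 - 5.73 = 2.43.
Higher confidence requires a wider interval.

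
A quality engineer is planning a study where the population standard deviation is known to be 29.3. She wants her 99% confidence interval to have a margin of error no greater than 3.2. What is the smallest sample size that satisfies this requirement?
n ≥ 557

For margin E ≤ 3.2:
n ≥ (z* · σ / E)²
n ≥ (2.576 · 29.3 / 3.2)²
n ≥ 556.32

Minimum n = 557 (rounding up)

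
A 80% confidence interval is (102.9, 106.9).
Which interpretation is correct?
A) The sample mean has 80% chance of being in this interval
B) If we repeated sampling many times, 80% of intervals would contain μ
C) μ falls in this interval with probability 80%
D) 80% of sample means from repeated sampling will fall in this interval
B

A) Wrong — x̄ is observed and sits in the interval by construction.
B) Correct — this is the frequentist long-run coverage interpretation.
C) Wrong — μ is fixed; the randomness lives in the interval, not in μ.
D) Wrong — coverage applies to intervals containing μ, not to future x̄ values.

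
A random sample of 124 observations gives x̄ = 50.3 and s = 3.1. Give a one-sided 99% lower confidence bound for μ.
μ ≥ 49.64

Lower bound (one-sided):
t* = 2.357 (one-sided for 99%)
Lower bound = x̄ - t* · s/√n = 50.3 - 2.357 · 3.1/√124 = 49.64

We are 99% confident that μ ≥ 49.64.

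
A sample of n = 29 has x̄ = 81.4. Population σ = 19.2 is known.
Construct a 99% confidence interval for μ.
(72.22, 90.58)

z-interval (σ known):
z* = 2.576 for 99% confidence

Margin of error = z* · σ/√n = 2.576 · 19.2/√29 = 9.18

CI: (81.4 - 9.18, 81.4 + 9.18) = (72.22, 90.58)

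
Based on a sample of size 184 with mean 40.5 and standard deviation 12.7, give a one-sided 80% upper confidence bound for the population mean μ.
μ ≤ 41.29

Upper bound (one-sided):
t* = 0.844 (one-sided for 80%)
Upper bound = x̄ + t* · s/√n = 40.5 + 0.844 · 12.7/√184 = 41.29

We are 80% confident that μ ≤ 41.29.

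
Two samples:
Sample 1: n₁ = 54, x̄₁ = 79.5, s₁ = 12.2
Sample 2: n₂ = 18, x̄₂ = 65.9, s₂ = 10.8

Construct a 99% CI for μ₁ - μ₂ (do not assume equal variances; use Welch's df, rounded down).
(5.28, 21.92)

Difference: x̄₁ - x̄₂ = 13.60
SE = √(s₁²/n₁ + s₂²/n₂) = √(12.2²/54 + 10.8²/18) = 3.0391
df = 32.64 → 32 (Welch–Satterthwaite, rounded down)
t* = 2.738

CI: 13.60 ± 2.738 · 3.0391 = 13.60 ± 8.32 = (5.28, 21.92)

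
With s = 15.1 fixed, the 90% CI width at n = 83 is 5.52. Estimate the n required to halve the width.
n ≈ 332

CI width ∝ 1/√n
To reduce width by factor 2, need √n to grow by 2 → need 2² = 4 times as many samples.

Current: n = 83, width = 5.52
New: n = 332, width ≈ 2.73

Width reduced by factor of 5.52/2.73 = 2.02.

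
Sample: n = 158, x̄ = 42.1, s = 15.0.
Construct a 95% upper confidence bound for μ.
μ ≤ 44.07

Upper bound (one-sided):
t* = 1.655 (one-sided for 95%)
Upper bound = x̄ + t* · s/√n = 42.1 + 1.655 · 15.0/√158 = 44.07

We are 95% confident that μ ≤ 44.07.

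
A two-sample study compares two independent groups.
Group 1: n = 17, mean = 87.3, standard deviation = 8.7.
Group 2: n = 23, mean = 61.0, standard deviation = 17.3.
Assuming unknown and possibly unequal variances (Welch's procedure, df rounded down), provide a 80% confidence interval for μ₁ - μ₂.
(20.84, 31.76)

Difference: x̄₁ - x̄₂ = 26.30
SE = √(s₁²/n₁ + s₂²/n₂) = √(8.7²/17 + 17.3²/23) = 4.1791
df = 34.14 → 34 (Welch–Satterthwaite, rounded down)
t* = 1.307

CI: 26.30 ± 1.307 · 4.1791 = 26.30 ± 5.46 = (20.84, 31.76)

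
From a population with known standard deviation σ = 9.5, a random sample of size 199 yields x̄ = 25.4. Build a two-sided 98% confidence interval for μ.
(23.83, 26.97)

z-interval (σ known):
z* = 2.326 for 98% confidence

Margin of error = z* · σ/√n = 2.326 · 9.5/√199 = 1.57

CI: (25.4 - 1.57, 25.4 + 1.57) = (23.83, 26.97)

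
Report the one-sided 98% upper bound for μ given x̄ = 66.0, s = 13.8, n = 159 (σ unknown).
μ ≤ 68.27

Upper bound (one-sided):
t* = 2.071 (one-sided for 98%)
Upper bound = x̄ + t* · s/√n = 66.0 + 2.071 · 13.8/√159 = 68.27

We are 98% confident that μ ≤ 68.27.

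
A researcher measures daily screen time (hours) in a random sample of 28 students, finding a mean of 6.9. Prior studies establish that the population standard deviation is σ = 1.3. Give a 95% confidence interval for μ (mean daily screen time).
(6.42, 7.38)

z-interval (σ known):
z* = 1.960 for 95% confidence

Margin of error = z* · σ/√n = 1.960 · 1.3/√28 = 0.48

CI: (6.9 - 0.48, 6.9 + 0.48) = (6.42, 7.38)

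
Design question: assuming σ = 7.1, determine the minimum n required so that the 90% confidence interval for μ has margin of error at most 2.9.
n ≥ 17

For margin E ≤ 2.9:
n ≥ (z* · σ / E)²
n ≥ (1.645 · 7.1 / 2.9)²
n ≥ 16.22

Minimum n = 17 (rounding up)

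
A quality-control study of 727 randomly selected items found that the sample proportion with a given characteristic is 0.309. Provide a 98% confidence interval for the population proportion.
(0.269, 0.349)

Proportion CI:
SE = √(p̂(1-p̂)/n) = √(0.309 · 0.691 / 727) = 0.01714

z* = 2.326
Margin = z* · SE = 2.326 · 0.01714 = 0.0399

CI: 0.309 ± 0.0399 = (0.269, 0.349)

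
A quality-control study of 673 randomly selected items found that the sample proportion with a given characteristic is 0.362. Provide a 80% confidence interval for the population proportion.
(0.338, 0.386)

Proportion CI:
SE = √(p̂(1-p̂)/n) = √(0.362 · 0.638 / 673) = 0.01852

z* = 1.282
Margin = z* · SE = 1.282 · 0.01852 = 0.0237

CI: 0.362 ± 0.0237 = (0.338, 0.386)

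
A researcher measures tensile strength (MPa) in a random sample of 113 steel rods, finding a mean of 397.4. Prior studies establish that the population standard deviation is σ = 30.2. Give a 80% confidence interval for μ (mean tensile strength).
(393.76, 401.04)

z-interval (σ known):
z* = 1.282 for 80% confidence

Margin of error = z* · σ/√n = 1.282 · 30.2/√113 = 3.64

CI: (397.4 - 3.64, 397.4 + 3.64) = (393.76, 401.04)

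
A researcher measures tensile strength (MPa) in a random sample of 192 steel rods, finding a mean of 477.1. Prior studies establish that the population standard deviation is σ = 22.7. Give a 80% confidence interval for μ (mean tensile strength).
(475.00, 479.20)

z-interval (σ known):
z* = 1.282 for 80% confidence

Margin of error = z* · σ/√n = 1.282 · 22.7/√192 = 2.10

CI: (477.1 - 2.10, 477.1 + 2.10) = (475.00, 479.20)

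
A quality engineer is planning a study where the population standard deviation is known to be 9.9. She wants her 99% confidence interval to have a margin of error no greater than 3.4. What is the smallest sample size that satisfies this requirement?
n ≥ 57

For margin E ≤ 3.4:
n ≥ (z* · σ / E)²
n ≥ (2.576 · 9.9 / 3.4)²
n ≥ 56.26

Minimum n = 57 (rounding up)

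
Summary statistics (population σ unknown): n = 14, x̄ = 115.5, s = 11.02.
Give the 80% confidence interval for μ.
(111.52, 119.48)

t-interval (σ unknown):
df = n - 1 = 13
t* = 1.350 for 80% confidence

Margin of error = t* · s/√n = 1.350 · 11.02/√14 = 3.98

CI: (111.52, 119.48)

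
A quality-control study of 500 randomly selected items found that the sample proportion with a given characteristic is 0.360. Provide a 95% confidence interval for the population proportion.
(0.318, 0.402)

Proportion CI:
SE = √(p̂(1-p̂)/n) = √(0.360 · 0.640 / 500) = 0.02147

z* = 1.960
Margin = z* · SE = 1.960 · 0.02147 = 0.0421

CI: 0.360 ± 0.0421 = (0.318, 0.402)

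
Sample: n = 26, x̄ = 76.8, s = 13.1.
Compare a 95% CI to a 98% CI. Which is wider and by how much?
98% CI is wider by 2.19

df = 25
95% CI: t* = 2.060, (71.51, 82.09), width = 2 · t* · s/√n = 10.58
98% CI: t* = 2.485, (70.42, 83.18), width = 2 · t* · s/√n = 12.77

The 98% CI is wider by 12.77 - 10.58 = 2.19.
Higher confidence requires a wider interval.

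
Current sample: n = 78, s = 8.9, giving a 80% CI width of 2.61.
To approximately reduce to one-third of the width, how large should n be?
n ≈ 702

CI width ∝ 1/√n
To reduce width by factor 3, need √n to grow by 3 → need 3² = 9 times as many samples.

Current: n = 78, width = 2.61
New: n = 702, width ≈ 0.86

Width reduced by factor of 2.61/0.86 = 3.03.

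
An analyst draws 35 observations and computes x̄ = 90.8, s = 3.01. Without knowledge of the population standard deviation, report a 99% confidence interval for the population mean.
(89.41, 92.19)

t-interval (σ unknown):
df = n - 1 = 34
t* = 2.728 for 99% confidence

Margin of error = t* · s/√n = 2.728 · 3.01/√35 = 1.39

CI: (89.41, 92.19)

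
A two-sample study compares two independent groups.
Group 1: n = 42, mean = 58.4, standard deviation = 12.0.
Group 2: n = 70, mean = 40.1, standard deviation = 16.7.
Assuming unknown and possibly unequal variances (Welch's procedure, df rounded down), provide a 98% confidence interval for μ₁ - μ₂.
(11.87, 24.73)

Difference: x̄₁ - x̄₂ = 18.30
SE = √(s₁²/n₁ + s₂²/n₂) = √(12.0²/42 + 16.7²/70) = 2.7226
df = 106.33 → 106 (Welch–Satterthwaite, rounded down)
t* = 2.362

CI: 18.30 ± 2.362 · 2.7226 = 18.30 ± 6.43 = (11.87, 24.73)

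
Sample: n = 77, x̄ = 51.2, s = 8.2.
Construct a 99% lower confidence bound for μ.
μ ≥ 48.98

Lower bound (one-sided):
t* = 2.376 (one-sided for 99%)
Lower bound = x̄ - t* · s/√n = 51.2 - 2.376 · 8.2/√77 = 48.98

We are 99% confident that μ ≥ 48.98.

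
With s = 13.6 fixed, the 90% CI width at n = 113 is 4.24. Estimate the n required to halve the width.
n ≈ 452

CI width ∝ 1/√n
To reduce width by factor 2, need √n to grow by 2 → need 2² = 4 times as many samples.

Current: n = 113, width = 4.24
New: n = 452, width ≈ 2.11

Width reduced by factor of 4.24/2.11 = 2.01.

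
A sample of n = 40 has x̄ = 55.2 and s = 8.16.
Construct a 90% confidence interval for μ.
(53.03, 57.37)

t-interval (σ unknown):
df = n - 1 = 39
t* = 1.685 for 90% confidence

Margin of error = t* · s/√n = 1.685 · 8.16/√40 = 2.17

CI: (53.03, 57.37)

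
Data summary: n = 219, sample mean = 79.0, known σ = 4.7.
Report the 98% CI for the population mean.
(78.26, 79.74)

z-interval (σ known):
z* = 2.326 for 98% confidence

Margin of error = z* · σ/√n = 2.326 · 4.7/√219 = 0.74

CI: (79.0 - 0.74, 79.0 + 0.74) = (78.26, 79.74)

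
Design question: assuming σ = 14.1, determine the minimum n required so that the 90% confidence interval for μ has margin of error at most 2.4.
n ≥ 94

For margin E ≤ 2.4:
n ≥ (z* · σ / E)²
n ≥ (1.645 · 14.1 / 2.4)²
n ≥ 93.40

Minimum n = 94 (rounding up)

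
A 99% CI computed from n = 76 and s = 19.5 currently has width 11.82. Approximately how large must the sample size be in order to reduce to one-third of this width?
n ≈ 684

CI width ∝ 1/√n
To reduce width by factor 3, need √n to grow by 3 → need 3² = 9 times as many samples.

Current: n = 76, width = 11.82
New: n = 684, width ≈ 3.85

Width reduced by factor of 11.82/3.85 = 3.07.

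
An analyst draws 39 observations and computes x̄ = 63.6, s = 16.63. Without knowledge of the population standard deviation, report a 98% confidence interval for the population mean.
(57.13, 70.07)

t-interval (σ unknown):
df = n - 1 = 38
t* = 2.429 for 98% confidence

Margin of error = t* · s/√n = 2.429 · 16.63/√39 = 6.47

CI: (57.13, 70.07)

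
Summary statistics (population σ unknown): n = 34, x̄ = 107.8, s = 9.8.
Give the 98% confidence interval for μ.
(103.69, 111.91)

t-interval (σ unknown):
df = n - 1 = 33
t* = 2.445 for 98% confidence

Margin of error = t* · s/√n = 2.445 · 9.8/√34 = 4.11

CI: (103.69, 111.91)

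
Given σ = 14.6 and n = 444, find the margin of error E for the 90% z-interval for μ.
Margin of error = 1.14

Margin of error = z* · σ/√n
= 1.645 · 14.6/√444
= 1.645 · 14.6/21.0713
= 1.14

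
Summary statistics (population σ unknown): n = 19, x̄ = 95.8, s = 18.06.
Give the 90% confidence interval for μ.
(88.62, 102.98)

t-interval (σ unknown):
df = n - 1 = 18
t* = 1.734 for 90% confidence

Margin of error = t* · s/√n = 1.734 · 18.06/√19 = 7.18

CI: (88.62, 102.98)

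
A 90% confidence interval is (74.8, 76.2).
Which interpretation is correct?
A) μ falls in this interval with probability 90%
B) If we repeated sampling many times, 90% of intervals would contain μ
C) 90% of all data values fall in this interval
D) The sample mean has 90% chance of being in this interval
B

A) Wrong — μ is fixed; the randomness lives in the interval, not in μ.
B) Correct — this is the frequentist long-run coverage interpretation.
C) Wrong — a CI is about the parameter μ, not individual data values.
D) Wrong — x̄ is observed and sits in the interval by construction.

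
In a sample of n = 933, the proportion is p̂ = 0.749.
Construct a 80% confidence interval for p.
(0.731, 0.767)

Proportion CI:
SE = √(p̂(1-p̂)/n) = √(0.749 · 0.251 / 933) = 0.01420

z* = 1.282
Margin = z* · SE = 1.282 · 0.01420 = 0.0182

CI: 0.749 ± 0.0182 = (0.731, 0.767)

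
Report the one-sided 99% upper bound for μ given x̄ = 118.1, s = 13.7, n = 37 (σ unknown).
μ ≤ 123.58

Upper bound (one-sided):
t* = 2.434 (one-sided for 99%)
Upper bound = x̄ + t* · s/√n = 118.1 + 2.434 · 13.7/√37 = 123.58

We are 99% confident that μ ≤ 123.58.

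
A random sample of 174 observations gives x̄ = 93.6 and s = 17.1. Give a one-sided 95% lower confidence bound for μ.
μ ≥ 91.46

Lower bound (one-sided):
t* = 1.654 (one-sided for 95%)
Lower bound = x̄ - t* · s/√n = 93.6 - 1.654 · 17.1/√174 = 91.46

We are 95% confident that μ ≥ 91.46.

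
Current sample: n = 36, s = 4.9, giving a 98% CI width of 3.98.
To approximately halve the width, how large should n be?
n ≈ 144

CI width ∝ 1/√n
To reduce width by factor 2, need √n to grow by 2 → need 2² = 4 times as many samples.

Current: n = 36, width = 3.98
New: n = 144, width ≈ 1.92

Width reduced by factor of 3.98/1.92 = 2.07.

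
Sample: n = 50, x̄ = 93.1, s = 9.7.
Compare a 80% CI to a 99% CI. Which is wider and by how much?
99% CI is wider by 3.79

df = 49
80% CI: t* = 1.299, (91.32, 94.88), width = 2 · t* · s/√n = 3.56
99% CI: t* = 2.680, (89.42, 96.78), width = 2 · t* · s/√n = 7.35

The 99% CI is wider by 7.35 - 3.56 = 3.79.
Higher confidence requires a wider interval.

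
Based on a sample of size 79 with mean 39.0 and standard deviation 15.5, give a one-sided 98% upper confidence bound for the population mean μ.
μ ≤ 42.64

Upper bound (one-sided):
t* = 2.089 (one-sided for 98%)
Upper bound = x̄ + t* · s/√n = 39.0 + 2.089 · 15.5/√79 = 42.64

We are 98% confident that μ ≤ 42.64.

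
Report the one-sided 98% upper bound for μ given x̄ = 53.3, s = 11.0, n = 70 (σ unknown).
μ ≤ 56.05

Upper bound (one-sided):
t* = 2.093 (one-sided for 98%)
Upper bound = x̄ + t* · s/√n = 53.3 + 2.093 · 11.0/√70 = 56.05

We are 98% confident that μ ≤ 56.05.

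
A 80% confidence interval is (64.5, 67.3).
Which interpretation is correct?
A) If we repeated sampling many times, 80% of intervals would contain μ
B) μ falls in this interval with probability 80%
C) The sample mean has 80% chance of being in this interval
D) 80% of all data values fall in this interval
A

A) Correct — this is the frequentist long-run coverage interpretation.
B) Wrong — μ is fixed; the randomness lives in the interval, not in μ.
C) Wrong — x̄ is observed and sits in the interval by construction.
D) Wrong — a CI is about the parameter μ, not individual data values.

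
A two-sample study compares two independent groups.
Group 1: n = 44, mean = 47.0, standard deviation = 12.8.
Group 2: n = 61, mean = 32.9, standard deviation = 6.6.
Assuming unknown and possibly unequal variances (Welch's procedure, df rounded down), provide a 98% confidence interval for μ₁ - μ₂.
(9.06, 19.14)

Difference: x̄₁ - x̄₂ = 14.10
SE = √(s₁²/n₁ + s₂²/n₂) = √(12.8²/44 + 6.6²/61) = 2.1066
df = 59.51 → 59 (Welch–Satterthwaite, rounded down)
t* = 2.391

CI: 14.10 ± 2.391 · 2.1066 = 14.10 ± 5.04 = (9.06, 19.14)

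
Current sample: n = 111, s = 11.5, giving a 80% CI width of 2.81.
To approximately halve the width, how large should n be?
n ≈ 444

CI width ∝ 1/√n
To reduce width by factor 2, need √n to grow by 2 → need 2² = 4 times as many samples.

Current: n = 111, width = 2.81
New: n = 444, width ≈ 1.40

Width reduced by factor of 2.81/1.40 = 2.01.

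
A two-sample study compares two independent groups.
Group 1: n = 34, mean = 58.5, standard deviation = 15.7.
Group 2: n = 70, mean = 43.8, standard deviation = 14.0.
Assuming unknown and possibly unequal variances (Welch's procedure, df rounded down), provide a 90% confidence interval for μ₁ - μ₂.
(9.40, 20.00)

Difference: x̄₁ - x̄₂ = 14.70
SE = √(s₁²/n₁ + s₂²/n₂) = √(15.7²/34 + 14.0²/70) = 3.1701
df = 59.19 → 59 (Welch–Satterthwaite, rounded down)
t* = 1.671

CI: 14.70 ± 1.671 · 3.1701 = 14.70 ± 5.30 = (9.40, 20.00)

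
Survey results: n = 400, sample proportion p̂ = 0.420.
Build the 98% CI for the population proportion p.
(0.363, 0.477)

Proportion CI:
SE = √(p̂(1-p̂)/n) = √(0.420 · 0.580 / 400) = 0.02468

z* = 2.326
Margin = z* · SE = 2.326 · 0.02468 = 0.0574

CI: 0.420 ± 0.0574 = (0.363, 0.477)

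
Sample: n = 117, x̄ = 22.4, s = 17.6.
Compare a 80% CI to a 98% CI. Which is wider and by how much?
98% CI is wider by 3.49

df = 116
80% CI: t* = 1.289, (20.30, 24.50), width = 2 · t* · s/√n = 4.19
98% CI: t* = 2.359, (18.56, 26.24), width = 2 · t* · s/√n = 7.68

The 98% CI is wider by 7.68 - 4.19 = 3.49.
Higher confidence requires a wider interval.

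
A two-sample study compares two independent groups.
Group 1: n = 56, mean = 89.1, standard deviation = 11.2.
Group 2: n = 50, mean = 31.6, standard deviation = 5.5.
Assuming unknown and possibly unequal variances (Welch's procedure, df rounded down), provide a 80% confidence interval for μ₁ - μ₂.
(55.32, 59.68)

Difference: x̄₁ - x̄₂ = 57.50
SE = √(s₁²/n₁ + s₂²/n₂) = √(11.2²/56 + 5.5²/50) = 1.6867
df = 82.01 → 82 (Welch–Satterthwaite, rounded down)
t* = 1.292

CI: 57.50 ± 1.292 · 1.6867 = 57.50 ± 2.18 = (55.32, 59.68)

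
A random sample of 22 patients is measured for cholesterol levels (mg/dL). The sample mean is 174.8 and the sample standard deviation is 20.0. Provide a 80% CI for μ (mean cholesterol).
(169.16, 180.44)

t-interval (σ unknown):
df = n - 1 = 21
t* = 1.323 for 80% confidence

Margin of error = t* · s/√n = 1.323 · 20.0/√22 = 5.64

CI: (169.16, 180.44)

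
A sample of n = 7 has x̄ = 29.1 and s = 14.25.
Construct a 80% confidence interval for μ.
(21.34, 36.86)

t-interval (σ unknown):
df = n - 1 = 6
t* = 1.440 for 80% confidence

Margin of error = t* · s/√n = 1.440 · 14.25/√7 = 7.76

CI: (21.34, 36.86)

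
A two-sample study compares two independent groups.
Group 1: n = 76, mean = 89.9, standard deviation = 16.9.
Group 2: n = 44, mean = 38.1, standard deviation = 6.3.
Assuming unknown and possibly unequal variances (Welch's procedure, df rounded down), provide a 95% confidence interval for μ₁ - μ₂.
(47.52, 56.08)

Difference: x̄₁ - x̄₂ = 51.80
SE = √(s₁²/n₁ + s₂²/n₂) = √(16.9²/76 + 6.3²/44) = 2.1587
df = 104.79 → 104 (Welch–Satterthwaite, rounded down)
t* = 1.983

CI: 51.80 ± 1.983 · 2.1587 = 51.80 ± 4.28 = (47.52, 56.08)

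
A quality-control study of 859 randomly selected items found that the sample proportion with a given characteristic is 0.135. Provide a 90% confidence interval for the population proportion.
(0.116, 0.154)

Proportion CI:
SE = √(p̂(1-p̂)/n) = √(0.135 · 0.865 / 859) = 0.01166

z* = 1.645
Margin = z* · SE = 1.645 · 0.01166 = 0.0192

CI: 0.135 ± 0.0192 = (0.116, 0.154)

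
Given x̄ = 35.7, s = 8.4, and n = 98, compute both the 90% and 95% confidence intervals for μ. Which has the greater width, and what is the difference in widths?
95% CI is wider by 0.55

df = 97
90% CI: t* = 1.661, (34.29, 37.11), width = 2 · t* · s/√n = 2.82
95% CI: t* = 1.985, (34.02, 37.38), width = 2 · t* · s/√n = 3.37

The 95% CI is wider by 3.37 - 2.82 = 0.55.
Higher confidence requires a wider interval.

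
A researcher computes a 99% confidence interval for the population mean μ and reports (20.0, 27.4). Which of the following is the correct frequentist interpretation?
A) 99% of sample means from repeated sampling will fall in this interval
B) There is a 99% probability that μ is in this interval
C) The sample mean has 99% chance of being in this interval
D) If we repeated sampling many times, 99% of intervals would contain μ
D

A) Wrong — coverage applies to intervals containing μ, not to future x̄ values.
B) Wrong — μ is fixed; the randomness lives in the interval, not in μ.
C) Wrong — x̄ is observed and sits in the interval by construction.
D) Correct — this is the frequentist long-run coverage interpretation.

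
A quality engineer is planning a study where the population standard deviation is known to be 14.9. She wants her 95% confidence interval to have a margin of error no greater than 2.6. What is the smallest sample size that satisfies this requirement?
n ≥ 127

For margin E ≤ 2.6:
n ≥ (z* · σ / E)²
n ≥ (1.960 · 14.9 / 2.6)²
n ≥ 126.16

Minimum n = 127 (rounding up)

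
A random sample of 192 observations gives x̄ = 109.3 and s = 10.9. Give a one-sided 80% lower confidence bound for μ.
μ ≥ 108.64

Lower bound (one-sided):
t* = 0.844 (one-sided for 80%)
Lower bound = x̄ - t* · s/√n = 109.3 - 0.844 · 10.9/√192 = 108.64

We are 80% confident that μ ≥ 108.64.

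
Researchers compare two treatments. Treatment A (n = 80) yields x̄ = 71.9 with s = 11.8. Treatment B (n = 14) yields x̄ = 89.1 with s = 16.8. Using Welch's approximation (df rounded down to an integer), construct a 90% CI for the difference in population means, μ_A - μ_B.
(-25.40, -9.00)

Difference: x̄₁ - x̄₂ = -17.20
SE = √(s₁²/n₁ + s₂²/n₂) = √(11.8²/80 + 16.8²/14) = 4.6798
df = 15.32 → 15 (Welch–Satterthwaite, rounded down)
t* = 1.753

CI: -17.20 ± 1.753 · 4.6798 = -17.20 ± 8.20 = (-25.40, -9.00)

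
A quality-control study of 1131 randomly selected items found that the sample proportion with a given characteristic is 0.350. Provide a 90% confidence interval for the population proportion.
(0.327, 0.373)

Proportion CI:
SE = √(p̂(1-p̂)/n) = √(0.350 · 0.650 / 1131) = 0.01418

z* = 1.645
Margin = z* · SE = 1.645 · 0.01418 = 0.0233

CI: 0.350 ± 0.0233 = (0.327, 0.373)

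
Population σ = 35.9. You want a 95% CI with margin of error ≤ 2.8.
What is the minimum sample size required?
n ≥ 632

For margin E ≤ 2.8:
n ≥ (z* · σ / E)²
n ≥ (1.960 · 35.9 / 2.8)²
n ≥ 631.52

Minimum n = 632 (rounding up)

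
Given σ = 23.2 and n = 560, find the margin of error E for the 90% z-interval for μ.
Margin of error = 1.61

Margin of error = z* · σ/√n
= 1.645 · 23.2/√560
= 1.645 · 23.2/23.6643
= 1.61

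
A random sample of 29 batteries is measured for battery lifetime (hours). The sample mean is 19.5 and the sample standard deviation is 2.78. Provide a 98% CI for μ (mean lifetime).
(18.23, 20.77)

t-interval (σ unknown):
df = n - 1 = 28
t* = 2.467 for 98% confidence

Margin of error = t* · s/√n = 2.467 · 2.78/√29 = 1.27

CI: (18.23, 20.77)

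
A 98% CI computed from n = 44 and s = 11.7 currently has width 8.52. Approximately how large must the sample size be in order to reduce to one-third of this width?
n ≈ 396

CI width ∝ 1/√n
To reduce width by factor 3, need √n to grow by 3 → need 3² = 9 times as many samples.

Current: n = 44, width = 8.52
New: n = 396, width ≈ 2.75

Width reduced by factor of 8.52/2.75 = 3.10.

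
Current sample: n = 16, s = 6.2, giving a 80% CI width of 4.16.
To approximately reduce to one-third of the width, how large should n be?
n ≈ 144

CI width ∝ 1/√n
To reduce width by factor 3, need √n to grow by 3 → need 3² = 9 times as many samples.

Current: n = 16, width = 4.16
New: n = 144, width ≈ 1.33

Width reduced by factor of 4.16/1.33 = 3.13.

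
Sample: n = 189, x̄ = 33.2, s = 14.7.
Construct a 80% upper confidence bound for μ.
μ ≤ 34.10

Upper bound (one-sided):
t* = 0.844 (one-sided for 80%)
Upper bound = x̄ + t* · s/√n = 33.2 + 0.844 · 14.7/√189 = 34.10

We are 80% confident that μ ≤ 34.10.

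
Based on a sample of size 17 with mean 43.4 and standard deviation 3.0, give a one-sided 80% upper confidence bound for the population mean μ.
μ ≤ 44.03

Upper bound (one-sided):
t* = 0.865 (one-sided for 80%)
Upper bound = x̄ + t* · s/√n = 43.4 + 0.865 · 3.0/√17 = 44.03

We are 80% confident that μ ≤ 44.03.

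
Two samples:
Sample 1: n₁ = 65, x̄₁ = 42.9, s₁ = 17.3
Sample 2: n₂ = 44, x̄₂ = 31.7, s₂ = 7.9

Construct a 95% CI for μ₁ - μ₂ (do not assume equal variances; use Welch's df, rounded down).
(6.33, 16.07)

Difference: x̄₁ - x̄₂ = 11.20
SE = √(s₁²/n₁ + s₂²/n₂) = √(17.3²/65 + 7.9²/44) = 2.4542
df = 95.95 → 95 (Welch–Satterthwaite, rounded down)
t* = 1.985

CI: 11.20 ± 1.985 · 2.4542 = 11.20 ± 4.87 = (6.33, 16.07)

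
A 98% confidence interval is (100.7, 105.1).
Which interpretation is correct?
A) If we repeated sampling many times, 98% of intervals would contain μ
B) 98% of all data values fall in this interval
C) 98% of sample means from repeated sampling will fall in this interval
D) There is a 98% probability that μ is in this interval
A

A) Correct — this is the frequentist long-run coverage interpretation.
B) Wrong — a CI is about the parameter μ, not individual data values.
C) Wrong — coverage applies to intervals containing μ, not to future x̄ values.
D) Wrong — μ is fixed; the randomness lives in the interval, not in μ.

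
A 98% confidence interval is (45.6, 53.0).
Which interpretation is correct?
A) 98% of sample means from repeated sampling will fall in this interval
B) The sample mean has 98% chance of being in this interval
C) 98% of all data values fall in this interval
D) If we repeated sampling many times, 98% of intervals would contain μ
D

A) Wrong — coverage applies to intervals containing μ, not to future x̄ values.
B) Wrong — x̄ is observed and sits in the interval by construction.
C) Wrong — a CI is about the parameter μ, not individual data values.
D) Correct — this is the frequentist long-run coverage interpretation.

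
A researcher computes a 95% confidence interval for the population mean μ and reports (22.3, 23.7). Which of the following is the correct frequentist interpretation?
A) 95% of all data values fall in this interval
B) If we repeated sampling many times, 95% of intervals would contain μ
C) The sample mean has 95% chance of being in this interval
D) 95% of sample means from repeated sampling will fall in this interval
B

A) Wrong — a CI is about the parameter μ, not individual data values.
B) Correct — this is the frequentist long-run coverage interpretation.
C) Wrong — x̄ is observed and sits in the interval by construction.
D) Wrong — coverage applies to intervals containing μ, not to future x̄ values.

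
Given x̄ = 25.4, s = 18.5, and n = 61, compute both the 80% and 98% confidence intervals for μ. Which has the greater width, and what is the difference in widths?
98% CI is wider by 5.18

df = 60
80% CI: t* = 1.296, (22.33, 28.47), width = 2 · t* · s/√n = 6.14
98% CI: t* = 2.390, (19.74, 31.06), width = 2 · t* · s/√n = 11.32

The 98% CI is wider by 11.32 - 6.14 = 5.18.
Higher confidence requires a wider interval.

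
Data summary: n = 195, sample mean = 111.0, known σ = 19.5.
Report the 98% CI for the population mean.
(107.75, 114.25)

z-interval (σ known):
z* = 2.326 for 98% confidence

Margin of error = z* · σ/√n = 2.326 · 19.5/√195 = 3.25

CI: (111.0 - 3.25, 111.0 + 3.25) = (107.75, 114.25)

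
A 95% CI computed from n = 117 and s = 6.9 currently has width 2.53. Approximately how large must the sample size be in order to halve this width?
n ≈ 468

CI width ∝ 1/√n
To reduce width by factor 2, need √n to grow by 2 → need 2² = 4 times as many samples.

Current: n = 117, width = 2.53
New: n = 468, width ≈ 1.25

Width reduced by factor of 2.53/1.25 = 2.02.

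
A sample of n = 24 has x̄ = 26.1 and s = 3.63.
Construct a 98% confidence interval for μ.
(24.25, 27.95)

t-interval (σ unknown):
df = n - 1 = 23
t* = 2.500 for 98% confidence

Margin of error = t* · s/√n = 2.500 · 3.63/√24 = 1.85

CI: (24.25, 27.95)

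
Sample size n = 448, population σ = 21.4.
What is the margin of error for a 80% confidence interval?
Margin of error = 1.30

Margin of error = z* · σ/√n
= 1.282 · 21.4/√448
= 1.282 · 21.4/21.1660
= 1.30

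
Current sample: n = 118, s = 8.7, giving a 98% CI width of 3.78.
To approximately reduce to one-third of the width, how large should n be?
n ≈ 1062

CI width ∝ 1/√n
To reduce width by factor 3, need √n to grow by 3 → need 3² = 9 times as many samples.

Current: n = 118, width = 3.78
New: n = 1062, width ≈ 1.24

Width reduced by factor of 3.78/1.24 = 3.05.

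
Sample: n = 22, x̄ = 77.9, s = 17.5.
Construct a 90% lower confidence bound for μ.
μ ≥ 72.96

Lower bound (one-sided):
t* = 1.323 (one-sided for 90%)
Lower bound = x̄ - t* · s/√n = 77.9 - 1.323 · 17.5/√22 = 72.96

We are 90% confident that μ ≥ 72.96.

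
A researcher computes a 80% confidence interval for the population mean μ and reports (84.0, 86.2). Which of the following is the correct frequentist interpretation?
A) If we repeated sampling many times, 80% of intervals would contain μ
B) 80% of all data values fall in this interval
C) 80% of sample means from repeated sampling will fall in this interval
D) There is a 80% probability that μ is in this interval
A

A) Correct — this is the frequentist long-run coverage interpretation.
B) Wrong — a CI is about the parameter μ, not individual data values.
C) Wrong — coverage applies to intervals containing μ, not to future x̄ values.
D) Wrong — μ is fixed; the randomness lives in the interval, not in μ.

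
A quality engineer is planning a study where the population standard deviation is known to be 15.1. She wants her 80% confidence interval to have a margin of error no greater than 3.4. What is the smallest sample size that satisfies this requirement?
n ≥ 33

For margin E ≤ 3.4:
n ≥ (z* · σ / E)²
n ≥ (1.282 · 15.1 / 3.4)²
n ≥ 32.42

Minimum n = 33 (rounding up)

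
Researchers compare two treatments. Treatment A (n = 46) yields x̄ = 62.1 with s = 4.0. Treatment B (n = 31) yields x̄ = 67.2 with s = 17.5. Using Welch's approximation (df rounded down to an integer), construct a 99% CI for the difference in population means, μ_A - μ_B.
(-13.86, 3.66)

Difference: x̄₁ - x̄₂ = -5.10
SE = √(s₁²/n₁ + s₂²/n₂) = √(4.0²/46 + 17.5²/31) = 3.1979
df = 32.12 → 32 (Welch–Satterthwaite, rounded down)
t* = 2.738

CI: -5.10 ± 2.738 · 3.1979 = -5.10 ± 8.76 = (-13.86, 3.66)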